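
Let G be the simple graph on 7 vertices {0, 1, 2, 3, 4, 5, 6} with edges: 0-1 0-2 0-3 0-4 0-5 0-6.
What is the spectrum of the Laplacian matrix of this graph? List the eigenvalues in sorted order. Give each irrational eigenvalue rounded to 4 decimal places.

Each diagonal entry of L is the vertex degree and each off-diagonal entry is -1 where an edge is present, 0 otherwise; in the order [0, 1, 2, 3, 4, 5, 6] the diagonal is [6, 1, 1, 1, 1, 1, 1]. L is symmetric positive semidefinite, so every eigenvalue is real and nonnegative. There is one zero in the spectrum, matching the 1 component.

[0, 1, 1, 1, 1, 1, 7]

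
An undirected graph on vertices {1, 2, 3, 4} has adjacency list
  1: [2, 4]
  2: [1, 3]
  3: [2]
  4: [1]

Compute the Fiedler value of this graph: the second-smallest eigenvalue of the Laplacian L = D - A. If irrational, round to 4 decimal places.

0.5858

Each diagonal entry of L is the vertex degree and each off-diagonal entry is -1 where an edge is present, 0 otherwise; in the order [1, 2, 3, 4] the diagonal is [2, 2, 1, 1]. Computing the eigenvalues of L and sorting gives [0, 0.5858, 2, 3.4142]. The Fiedler value lambda_2 = 0.5858 is strictly positive, so the graph is connected. By the matrix-tree theorem the graph has (1/4) * product of the nonzero eigenvalues = 1 spanning tree.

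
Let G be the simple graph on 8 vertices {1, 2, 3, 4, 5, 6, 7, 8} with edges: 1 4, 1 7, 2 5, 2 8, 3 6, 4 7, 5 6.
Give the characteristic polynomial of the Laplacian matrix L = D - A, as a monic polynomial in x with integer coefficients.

x^8 - 14x^7 + 78x^6 - 218x^5 + 314x^4 - 210x^3 + 45x^2

With the vertex order [1, 2, 3, 4, 5, 6, 7, 8], the degrees are [2, 2, 1, 2, 2, 2, 2, 1], giving D = diag(2, 2, 1, 2, 2, 2, 2, 1) and L = D - A. L has integer entries, so p(x) = det(xI - L) has integer coefficients. Expanding the determinant yields x^8 - 14x^7 + 78x^6 - 218x^5 + 314x^4 - 210x^3 + 45x^2. The constant term is 0 because L is singular (the all-ones vector lies in its kernel). The largest eigenvalue, 3.6180, is at most the vertex count 8. The eigenvalues sum to 14, which equals trace(L) = 2|E|.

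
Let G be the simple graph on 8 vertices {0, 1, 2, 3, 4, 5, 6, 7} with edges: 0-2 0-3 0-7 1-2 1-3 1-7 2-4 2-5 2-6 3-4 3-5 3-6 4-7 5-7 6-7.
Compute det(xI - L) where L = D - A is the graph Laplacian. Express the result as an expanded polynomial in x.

Reading degrees in the order [0, 1, 2, 3, 4, 5, 6, 7] gives [3, 3, 5, 5, 3, 3, 3, 5]; set D = diag(3, 3, 5, 5, 3, 3, 3, 5) and form L = D - A. The eigenvalues of L are [0, 3, 3, 3, 3, 5, 5, 8]; the characteristic polynomial is the product of (x - lambda_i), which multiplies out to x^8 - 30x^7 + 375x^6 - 2540x^5 + 10095x^4 - 23598x^3 + 30105x^2 - 16200x. Since p(0) = det(-L) = 0, x divides p(x). The largest eigenvalue, 8, is at most the vertex count 8.

x^8 - 30x^7 + 375x^6 - 2540x^5 + 10095x^4 - 23598x^3 + 30105x^2 - 16200x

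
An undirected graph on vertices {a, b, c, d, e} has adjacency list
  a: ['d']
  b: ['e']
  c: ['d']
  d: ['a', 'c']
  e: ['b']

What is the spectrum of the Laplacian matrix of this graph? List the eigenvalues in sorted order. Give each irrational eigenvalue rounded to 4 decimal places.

Each diagonal entry of L is the vertex degree and each off-diagonal entry is -1 where an edge is present, 0 otherwise; in the order [a, b, c, d, e] the diagonal is [1, 1, 1, 2, 1]. Diagonalising L (or applying a numerical eigensolver to the 5x5 matrix) gives the spectrum above. The 2 zero eigenvalues correspond to the 2 connected components. The largest eigenvalue, 3, is at most the vertex count 5.

[0, 0, 1, 2, 3]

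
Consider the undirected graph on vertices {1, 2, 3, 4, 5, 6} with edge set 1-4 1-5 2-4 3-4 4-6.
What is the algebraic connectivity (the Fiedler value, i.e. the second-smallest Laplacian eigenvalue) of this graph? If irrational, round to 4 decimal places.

0.4859

With the vertex order [1, 2, 3, 4, 5, 6], the degrees are [2, 1, 1, 4, 1, 1], giving D = diag(2, 1, 1, 4, 1, 1) and L = D - A. Computing the eigenvalues of L and sorting gives [0, 0.4859, 1, 1, 2.4280, 5.0861]. The Fiedler value lambda_2 = 0.4859 is strictly positive, so the graph is connected. The eigenvalues sum to 10, which equals trace(L) = 2|E|.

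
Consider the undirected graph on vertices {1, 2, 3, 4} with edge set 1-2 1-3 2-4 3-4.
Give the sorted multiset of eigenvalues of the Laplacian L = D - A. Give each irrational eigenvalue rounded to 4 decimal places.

[0, 2, 2, 4]

Reading degrees in the order [1, 2, 3, 4] gives [2, 2, 2, 2]; set D = diag(2, 2, 2, 2) and form L = D - A. The multiplicity of 0 as a Laplacian eigenvalue equals the number of connected components. The eigenvalues sum to 8, which equals trace(L) = 2|E|. There is one zero in the spectrum, matching the 1 component.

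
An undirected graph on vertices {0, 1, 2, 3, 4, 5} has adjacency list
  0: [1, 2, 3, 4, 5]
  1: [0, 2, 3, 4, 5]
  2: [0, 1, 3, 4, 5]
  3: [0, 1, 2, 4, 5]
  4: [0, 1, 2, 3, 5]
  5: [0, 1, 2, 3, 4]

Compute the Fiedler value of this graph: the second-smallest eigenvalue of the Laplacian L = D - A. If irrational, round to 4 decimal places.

6

With the vertex order [0, 1, 2, 3, 4, 5], the degrees are [5, 5, 5, 5, 5, 5], giving D = diag(5, 5, 5, 5, 5, 5) and L = D - A. The sorted Laplacian eigenvalues are [0, 6, 6, 6, 6, 6]; the algebraic connectivity is the second entry, 6. There is one zero in the spectrum, matching the 1 component.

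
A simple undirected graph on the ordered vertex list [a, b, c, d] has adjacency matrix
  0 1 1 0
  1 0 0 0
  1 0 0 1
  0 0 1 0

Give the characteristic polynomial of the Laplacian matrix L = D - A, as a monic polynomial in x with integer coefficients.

With the vertex order [a, b, c, d], the degrees are [2, 1, 2, 1], giving D = diag(2, 1, 2, 1) and L = D - A. Computing det(xI - L) by cofactor expansion (or equivalently via sum-over-permutations) gives x^4 - 6x^3 + 10x^2 - 4x. The coefficient of x^3 equals -trace(L) = -6, matching the sum of degrees.

x^4 - 6x^3 + 10x^2 - 4x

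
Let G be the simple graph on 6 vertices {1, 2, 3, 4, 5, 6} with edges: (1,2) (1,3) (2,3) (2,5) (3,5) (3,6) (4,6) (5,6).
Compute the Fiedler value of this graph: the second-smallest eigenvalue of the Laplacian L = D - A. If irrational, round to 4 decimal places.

0.7312

Reading degrees in the order [1, 2, 3, 4, 5, 6] gives [2, 3, 4, 1, 3, 3]; set D = diag(2, 3, 4, 1, 3, 3) and form L = D - A. The sorted Laplacian eigenvalues are [0, 0.7312, 2.1353, 3.4659, 4.5494, 5.1183]; the algebraic connectivity is the second entry, 0.7312. The eigenvalues sum to 16, which equals trace(L) = 2|E|. The largest eigenvalue, 5.1183, is at most the vertex count 6.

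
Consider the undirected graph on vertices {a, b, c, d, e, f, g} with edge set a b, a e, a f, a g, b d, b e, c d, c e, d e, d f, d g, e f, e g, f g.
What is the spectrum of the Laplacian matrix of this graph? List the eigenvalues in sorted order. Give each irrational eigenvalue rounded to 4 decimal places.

[0, 1.9139, 3, 4.5720, 5, 6.5141, 7]

Each diagonal entry of L is the vertex degree and each off-diagonal entry is -1 where an edge is present, 0 otherwise; in the order [a, b, c, d, e, f, g] the diagonal is [4, 3, 2, 5, 6, 4, 4]. Diagonalising L (or applying a numerical eigensolver to the 7x7 matrix) gives the spectrum above. The single zero eigenvalue shows the graph is connected. The largest eigenvalue, 7, is at most the vertex count 7. The eigenvalues sum to 28, which equals trace(L) = 2|E|.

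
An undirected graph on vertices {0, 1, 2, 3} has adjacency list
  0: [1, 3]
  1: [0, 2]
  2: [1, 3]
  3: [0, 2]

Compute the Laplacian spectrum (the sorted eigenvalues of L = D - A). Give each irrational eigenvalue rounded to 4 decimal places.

Each diagonal entry of L is the vertex degree and each off-diagonal entry is -1 where an edge is present, 0 otherwise; in the order [0, 1, 2, 3] the diagonal is [2, 2, 2, 2]. The multiplicity of 0 as a Laplacian eigenvalue equals the number of connected components.

[0, 2, 2, 4]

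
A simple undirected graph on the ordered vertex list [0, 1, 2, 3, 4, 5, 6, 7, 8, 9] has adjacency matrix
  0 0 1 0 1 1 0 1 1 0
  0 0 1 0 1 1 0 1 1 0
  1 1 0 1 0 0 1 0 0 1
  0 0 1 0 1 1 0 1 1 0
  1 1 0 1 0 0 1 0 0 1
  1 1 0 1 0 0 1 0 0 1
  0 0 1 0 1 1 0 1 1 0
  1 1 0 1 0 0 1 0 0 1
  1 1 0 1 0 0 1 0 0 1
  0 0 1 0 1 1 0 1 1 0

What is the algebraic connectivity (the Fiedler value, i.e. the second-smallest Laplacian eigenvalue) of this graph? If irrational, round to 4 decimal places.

Reading degrees in the order [0, 1, 2, 3, 4, 5, 6, 7, 8, 9] gives [5, 5, 5, 5, 5, 5, 5, 5, 5, 5]; set D = diag(5, 5, 5, 5, 5, 5, 5, 5, 5, 5) and form L = D - A. Computing the eigenvalues of L and sorting gives [0, 5, 5, 5, 5, 5, 5, 5, 5, 10]. The Fiedler value lambda_2 = 5 is strictly positive, so the graph is connected.

5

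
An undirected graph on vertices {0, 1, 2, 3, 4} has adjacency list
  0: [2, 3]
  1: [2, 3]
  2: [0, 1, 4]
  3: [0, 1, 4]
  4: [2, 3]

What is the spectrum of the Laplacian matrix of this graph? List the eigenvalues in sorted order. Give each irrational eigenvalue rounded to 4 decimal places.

[0, 2, 2, 3, 5]

With the vertex order [0, 1, 2, 3, 4], the degrees are [2, 2, 3, 3, 2], giving D = diag(2, 2, 3, 3, 2) and L = D - A. Diagonalising L (or applying a numerical eigensolver to the 5x5 matrix) gives the spectrum above. There is one zero in the spectrum, matching the 1 component. By the matrix-tree theorem the graph has (1/5) * product of the nonzero eigenvalues = 12 spanning trees.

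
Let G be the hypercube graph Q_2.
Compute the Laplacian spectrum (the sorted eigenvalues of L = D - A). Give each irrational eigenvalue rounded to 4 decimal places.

The graph has 4 vertices and degree multiset [2, 2, 2, 2]; D is the diagonal matrix of degrees and L = D - A. Diagonalising L (or applying a numerical eigensolver to the 4x4 matrix) gives the spectrum above.

[0, 2, 2, 4]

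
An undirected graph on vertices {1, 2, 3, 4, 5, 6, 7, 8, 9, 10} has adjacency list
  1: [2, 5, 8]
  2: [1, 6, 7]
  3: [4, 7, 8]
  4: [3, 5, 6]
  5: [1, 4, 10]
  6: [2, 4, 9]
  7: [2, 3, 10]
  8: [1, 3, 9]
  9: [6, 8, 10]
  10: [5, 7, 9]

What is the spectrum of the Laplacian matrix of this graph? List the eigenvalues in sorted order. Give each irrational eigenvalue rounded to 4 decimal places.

[0, 2, 2, 2, 2, 2, 5, 5, 5, 5]

Each diagonal entry of L is the vertex degree and each off-diagonal entry is -1 where an edge is present, 0 otherwise; in the order [1, 2, 3, 4, 5, 6, 7, 8, 9, 10] the diagonal is [3, 3, 3, 3, 3, 3, 3, 3, 3, 3]. Since every row of L sums to 0, the all-ones vector is in the kernel and 0 is an eigenvalue. The eigenvalues sum to 30, which equals trace(L) = 2|E|. The largest eigenvalue, 5, is at most the vertex count 10.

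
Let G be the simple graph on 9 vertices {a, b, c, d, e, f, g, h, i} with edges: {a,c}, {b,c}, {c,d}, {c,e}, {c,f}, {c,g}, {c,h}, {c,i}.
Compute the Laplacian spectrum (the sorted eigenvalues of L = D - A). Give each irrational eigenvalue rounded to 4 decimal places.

Reading degrees in the order [a, b, c, d, e, f, g, h, i] gives [1, 1, 8, 1, 1, 1, 1, 1, 1]; set D = diag(1, 1, 8, 1, 1, 1, 1, 1, 1) and form L = D - A. Diagonalising L (or applying a numerical eigensolver to the 9x9 matrix) gives the spectrum above. There is one zero in the spectrum, matching the 1 component.

[0, 1, 1, 1, 1, 1, 1, 1, 9]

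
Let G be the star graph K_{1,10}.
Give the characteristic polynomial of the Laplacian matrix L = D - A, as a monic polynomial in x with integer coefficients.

The graph has 11 vertices and degree multiset [10, 1, 1, 1, 1, 1, 1, 1, 1, 1, 1]; D is the diagonal matrix of degrees and L = D - A. Computing det(xI - L) by cofactor expansion (or equivalently via sum-over-permutations) gives x^11 - 20x^10 + 135x^9 - 480x^8 + 1050x^7 - 1512x^6 + 1470x^5 - 960x^4 + 405x^3 - 100x^2 + 11x. Since p(0) = det(-L) = 0, x divides p(x). The largest eigenvalue, 11, is at most the vertex count 11.

x^11 - 20x^10 + 135x^9 - 480x^8 + 1050x^7 - 1512x^6 + 1470x^5 - 960x^4 + 405x^3 - 100x^2 + 11x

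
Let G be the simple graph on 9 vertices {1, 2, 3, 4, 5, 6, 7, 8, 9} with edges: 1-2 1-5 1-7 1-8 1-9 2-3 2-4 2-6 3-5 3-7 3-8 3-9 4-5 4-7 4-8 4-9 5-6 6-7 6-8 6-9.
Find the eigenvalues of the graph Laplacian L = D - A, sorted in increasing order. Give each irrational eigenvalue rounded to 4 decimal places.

Each diagonal entry of L is the vertex degree and each off-diagonal entry is -1 where an edge is present, 0 otherwise; in the order [1, 2, 3, 4, 5, 6, 7, 8, 9] the diagonal is [5, 4, 5, 5, 4, 5, 4, 4, 4]. L is symmetric positive semidefinite, so every eigenvalue is real and nonnegative. The single zero eigenvalue shows the graph is connected. The eigenvalues sum to 40, which equals trace(L) = 2|E|.

[0, 4, 4, 4, 4, 5, 5, 5, 9]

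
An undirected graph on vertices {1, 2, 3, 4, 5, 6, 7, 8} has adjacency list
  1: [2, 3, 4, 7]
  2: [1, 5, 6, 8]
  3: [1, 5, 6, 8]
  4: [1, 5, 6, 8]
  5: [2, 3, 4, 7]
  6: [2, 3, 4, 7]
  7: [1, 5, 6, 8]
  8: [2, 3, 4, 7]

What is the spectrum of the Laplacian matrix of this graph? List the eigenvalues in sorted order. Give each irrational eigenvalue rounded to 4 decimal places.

With the vertex order [1, 2, 3, 4, 5, 6, 7, 8], the degrees are [4, 4, 4, 4, 4, 4, 4, 4], giving D = diag(4, 4, 4, 4, 4, 4, 4, 4) and L = D - A. Diagonalising L (or applying a numerical eigensolver to the 8x8 matrix) gives the spectrum above. There is one zero in the spectrum, matching the 1 component.

[0, 4, 4, 4, 4, 4, 4, 8]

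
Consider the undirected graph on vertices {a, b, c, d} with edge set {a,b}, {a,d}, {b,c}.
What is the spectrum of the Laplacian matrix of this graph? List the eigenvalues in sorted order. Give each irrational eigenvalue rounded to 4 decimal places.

Each diagonal entry of L is the vertex degree and each off-diagonal entry is -1 where an edge is present, 0 otherwise; in the order [a, b, c, d] the diagonal is [2, 2, 1, 1]. The multiplicity of 0 as a Laplacian eigenvalue equals the number of connected components. The single zero eigenvalue shows the graph is connected. By the matrix-tree theorem the graph has (1/4) * product of the nonzero eigenvalues = 1 spanning tree.

[0, 0.5858, 2, 3.4142]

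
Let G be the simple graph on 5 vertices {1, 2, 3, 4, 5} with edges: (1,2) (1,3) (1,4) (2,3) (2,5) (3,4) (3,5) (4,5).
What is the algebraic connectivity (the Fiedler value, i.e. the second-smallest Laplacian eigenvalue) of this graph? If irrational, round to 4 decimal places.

With the vertex order [1, 2, 3, 4, 5], the degrees are [3, 3, 4, 3, 3], giving D = diag(3, 3, 4, 3, 3) and L = D - A. The smallest Laplacian eigenvalue is always 0. The next one, lambda_2 = 3, measures how hard the graph is to disconnect: larger values mean better connectivity. The largest eigenvalue, 5, is at most the vertex count 5. There is one zero in the spectrum, matching the 1 component.

3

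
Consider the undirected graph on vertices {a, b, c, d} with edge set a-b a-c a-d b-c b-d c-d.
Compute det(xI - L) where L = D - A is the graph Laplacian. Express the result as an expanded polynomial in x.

With the vertex order [a, b, c, d], the degrees are [3, 3, 3, 3], giving D = diag(3, 3, 3, 3) and L = D - A. The eigenvalues of L are [0, 4, 4, 4]; the characteristic polynomial is the product of (x - lambda_i), which multiplies out to x^4 - 12x^3 + 48x^2 - 64x. Since p(0) = det(-L) = 0, x divides p(x).

x^4 - 12x^3 + 48x^2 - 64x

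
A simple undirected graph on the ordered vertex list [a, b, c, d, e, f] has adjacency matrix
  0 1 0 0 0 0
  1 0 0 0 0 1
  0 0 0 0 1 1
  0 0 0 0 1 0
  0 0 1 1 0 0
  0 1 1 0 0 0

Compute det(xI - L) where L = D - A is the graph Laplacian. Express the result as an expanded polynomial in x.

Each diagonal entry of L is the vertex degree and each off-diagonal entry is -1 where an edge is present, 0 otherwise; in the order [a, b, c, d, e, f] the diagonal is [1, 2, 2, 1, 2, 2]. Computing det(xI - L) by cofactor expansion (or equivalently via sum-over-permutations) gives x^6 - 10x^5 + 36x^4 - 56x^3 + 35x^2 - 6x. The constant term is 0 because L is singular (the all-ones vector lies in its kernel).

x^6 - 10x^5 + 36x^4 - 56x^3 + 35x^2 - 6x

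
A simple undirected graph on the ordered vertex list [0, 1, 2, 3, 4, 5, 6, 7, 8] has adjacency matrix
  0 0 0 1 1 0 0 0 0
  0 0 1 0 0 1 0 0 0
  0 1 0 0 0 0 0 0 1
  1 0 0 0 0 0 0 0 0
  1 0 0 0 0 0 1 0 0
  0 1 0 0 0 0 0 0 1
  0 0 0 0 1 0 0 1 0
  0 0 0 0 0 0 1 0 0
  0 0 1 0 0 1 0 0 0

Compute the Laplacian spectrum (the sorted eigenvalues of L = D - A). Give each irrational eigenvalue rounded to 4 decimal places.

[0, 0, 0.3820, 1.3820, 2, 2, 2.6180, 3.6180, 4]

Reading degrees in the order [0, 1, 2, 3, 4, 5, 6, 7, 8] gives [2, 2, 2, 1, 2, 2, 2, 1, 2]; set D = diag(2, 2, 2, 1, 2, 2, 2, 1, 2) and form L = D - A. L is symmetric positive semidefinite, so every eigenvalue is real and nonnegative. The 2 zero eigenvalues correspond to the 2 connected components. There are 2 zeros in the spectrum, matching the 2 components.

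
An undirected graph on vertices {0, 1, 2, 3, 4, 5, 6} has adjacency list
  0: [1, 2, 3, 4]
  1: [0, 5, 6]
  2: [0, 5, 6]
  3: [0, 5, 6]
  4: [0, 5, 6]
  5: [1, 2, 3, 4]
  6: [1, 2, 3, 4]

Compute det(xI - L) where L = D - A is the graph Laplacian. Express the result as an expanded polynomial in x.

With the vertex order [0, 1, 2, 3, 4, 5, 6], the degrees are [4, 3, 3, 3, 3, 4, 4], giving D = diag(4, 3, 3, 3, 3, 4, 4) and L = D - A. Computing det(xI - L) by cofactor expansion (or equivalently via sum-over-permutations) gives x^7 - 24x^6 + 234x^5 - 1192x^4 + 3357x^3 - 4968x^2 + 3024x. The coefficient of x^6 equals -trace(L) = -24, matching the sum of degrees. There is one zero in the spectrum, matching the 1 component. By the matrix-tree theorem the graph has (1/7) * product of the nonzero eigenvalues = 432 spanning trees.

x^7 - 24x^6 + 234x^5 - 1192x^4 + 3357x^3 - 4968x^2 + 3024x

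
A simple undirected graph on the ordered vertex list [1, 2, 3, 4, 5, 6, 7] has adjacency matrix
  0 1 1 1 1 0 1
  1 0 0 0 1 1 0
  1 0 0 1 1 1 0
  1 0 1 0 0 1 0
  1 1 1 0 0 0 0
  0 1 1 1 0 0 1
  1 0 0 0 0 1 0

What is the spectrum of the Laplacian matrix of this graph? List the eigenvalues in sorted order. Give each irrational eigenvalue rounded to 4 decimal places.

[0, 1.8633, 2.4289, 3.3916, 4.4468, 5.2598, 6.6095]

Reading degrees in the order [1, 2, 3, 4, 5, 6, 7] gives [5, 3, 4, 3, 3, 4, 2]; set D = diag(5, 3, 4, 3, 3, 4, 2) and form L = D - A. Diagonalising L (or applying a numerical eigensolver to the 7x7 matrix) gives the spectrum above. The single zero eigenvalue shows the graph is connected. By the matrix-tree theorem the graph has (1/7) * product of the nonzero eigenvalues = 339 spanning trees.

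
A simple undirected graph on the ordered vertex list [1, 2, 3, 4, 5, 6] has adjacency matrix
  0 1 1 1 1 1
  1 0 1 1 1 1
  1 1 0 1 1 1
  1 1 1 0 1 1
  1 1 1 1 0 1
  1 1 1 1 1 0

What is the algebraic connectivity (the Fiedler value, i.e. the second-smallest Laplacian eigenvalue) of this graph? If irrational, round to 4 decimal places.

6

Reading degrees in the order [1, 2, 3, 4, 5, 6] gives [5, 5, 5, 5, 5, 5]; set D = diag(5, 5, 5, 5, 5, 5) and form L = D - A. The sorted Laplacian eigenvalues are [0, 6, 6, 6, 6, 6]; the algebraic connectivity is the second entry, 6. By the matrix-tree theorem the graph has (1/6) * product of the nonzero eigenvalues = 1296 spanning trees.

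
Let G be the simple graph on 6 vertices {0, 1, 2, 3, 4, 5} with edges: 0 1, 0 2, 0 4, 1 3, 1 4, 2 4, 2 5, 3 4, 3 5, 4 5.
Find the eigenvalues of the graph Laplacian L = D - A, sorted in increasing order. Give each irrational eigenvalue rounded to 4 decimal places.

[0, 2.3820, 2.3820, 4.6180, 4.6180, 6]

Reading degrees in the order [0, 1, 2, 3, 4, 5] gives [3, 3, 3, 3, 5, 3]; set D = diag(3, 3, 3, 3, 5, 3) and form L = D - A. Diagonalising L (or applying a numerical eigensolver to the 6x6 matrix) gives the spectrum above. There is one zero in the spectrum, matching the 1 component.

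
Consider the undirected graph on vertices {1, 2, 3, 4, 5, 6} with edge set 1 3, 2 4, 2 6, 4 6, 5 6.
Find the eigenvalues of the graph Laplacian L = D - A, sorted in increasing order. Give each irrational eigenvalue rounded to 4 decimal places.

[0, 0, 1, 2, 3, 4]

Reading degrees in the order [1, 2, 3, 4, 5, 6] gives [1, 2, 1, 2, 1, 3]; set D = diag(1, 2, 1, 2, 1, 3) and form L = D - A. Since every row of L sums to 0, the all-ones vector is in the kernel and 0 is an eigenvalue. The 2 zero eigenvalues correspond to the 2 connected components. There are 2 zeros in the spectrum, matching the 2 components. The largest eigenvalue, 4, is at most the vertex count 6.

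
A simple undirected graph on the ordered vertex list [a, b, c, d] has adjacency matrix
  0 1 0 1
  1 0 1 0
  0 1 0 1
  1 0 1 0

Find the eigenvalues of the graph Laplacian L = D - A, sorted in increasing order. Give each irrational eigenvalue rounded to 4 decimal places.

[0, 2, 2, 4]

With the vertex order [a, b, c, d], the degrees are [2, 2, 2, 2], giving D = diag(2, 2, 2, 2) and L = D - A. Diagonalising L (or applying a numerical eigensolver to the 4x4 matrix) gives the spectrum above. The single zero eigenvalue shows the graph is connected. By the matrix-tree theorem the graph has (1/4) * product of the nonzero eigenvalues = 4 spanning trees.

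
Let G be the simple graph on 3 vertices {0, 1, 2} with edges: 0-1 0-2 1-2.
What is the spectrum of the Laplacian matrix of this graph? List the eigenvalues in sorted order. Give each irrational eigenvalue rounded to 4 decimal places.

[0, 3, 3]

With the vertex order [0, 1, 2], the degrees are [2, 2, 2], giving D = diag(2, 2, 2) and L = D - A. L is symmetric positive semidefinite, so every eigenvalue is real and nonnegative.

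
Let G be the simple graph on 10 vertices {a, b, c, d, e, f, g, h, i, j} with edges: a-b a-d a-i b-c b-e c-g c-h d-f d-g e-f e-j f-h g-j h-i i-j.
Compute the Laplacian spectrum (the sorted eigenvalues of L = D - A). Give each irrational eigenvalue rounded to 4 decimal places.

With the vertex order [a, b, c, d, e, f, g, h, i, j], the degrees are [3, 3, 3, 3, 3, 3, 3, 3, 3, 3], giving D = diag(3, 3, 3, 3, 3, 3, 3, 3, 3, 3) and L = D - A. Since every row of L sums to 0, the all-ones vector is in the kernel and 0 is an eigenvalue.

[0, 2, 2, 2, 2, 2, 5, 5, 5, 5]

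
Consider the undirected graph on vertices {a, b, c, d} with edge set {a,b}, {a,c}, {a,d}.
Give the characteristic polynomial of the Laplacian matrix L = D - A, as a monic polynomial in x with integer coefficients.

x^4 - 6x^3 + 9x^2 - 4x

Each diagonal entry of L is the vertex degree and each off-diagonal entry is -1 where an edge is present, 0 otherwise; in the order [a, b, c, d] the diagonal is [3, 1, 1, 1]. Computing det(xI - L) by cofactor expansion (or equivalently via sum-over-permutations) gives x^4 - 6x^3 + 9x^2 - 4x. The constant term is 0 because L is singular (the all-ones vector lies in its kernel). There is one zero in the spectrum, matching the 1 component. The largest eigenvalue, 4, is at most the vertex count 4.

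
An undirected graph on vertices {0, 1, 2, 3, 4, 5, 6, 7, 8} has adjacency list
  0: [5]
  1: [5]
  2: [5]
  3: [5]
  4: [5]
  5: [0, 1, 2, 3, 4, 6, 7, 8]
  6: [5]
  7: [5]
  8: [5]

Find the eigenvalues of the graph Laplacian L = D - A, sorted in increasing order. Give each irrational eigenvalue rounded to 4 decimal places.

Reading degrees in the order [0, 1, 2, 3, 4, 5, 6, 7, 8] gives [1, 1, 1, 1, 1, 8, 1, 1, 1]; set D = diag(1, 1, 1, 1, 1, 8, 1, 1, 1) and form L = D - A. The multiplicity of 0 as a Laplacian eigenvalue equals the number of connected components. The eigenvalues sum to 16, which equals trace(L) = 2|E|. There is one zero in the spectrum, matching the 1 component.

[0, 1, 1, 1, 1, 1, 1, 1, 9]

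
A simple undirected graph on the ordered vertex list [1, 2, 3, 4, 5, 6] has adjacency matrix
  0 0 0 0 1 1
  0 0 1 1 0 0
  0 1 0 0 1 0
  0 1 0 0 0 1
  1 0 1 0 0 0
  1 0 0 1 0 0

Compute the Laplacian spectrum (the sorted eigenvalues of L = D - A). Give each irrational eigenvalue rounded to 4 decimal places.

With the vertex order [1, 2, 3, 4, 5, 6], the degrees are [2, 2, 2, 2, 2, 2], giving D = diag(2, 2, 2, 2, 2, 2) and L = D - A. L is symmetric positive semidefinite, so every eigenvalue is real and nonnegative. The single zero eigenvalue shows the graph is connected. By the matrix-tree theorem the graph has (1/6) * product of the nonzero eigenvalues = 6 spanning trees. There is one zero in the spectrum, matching the 1 component.

[0, 1, 1, 3, 3, 4]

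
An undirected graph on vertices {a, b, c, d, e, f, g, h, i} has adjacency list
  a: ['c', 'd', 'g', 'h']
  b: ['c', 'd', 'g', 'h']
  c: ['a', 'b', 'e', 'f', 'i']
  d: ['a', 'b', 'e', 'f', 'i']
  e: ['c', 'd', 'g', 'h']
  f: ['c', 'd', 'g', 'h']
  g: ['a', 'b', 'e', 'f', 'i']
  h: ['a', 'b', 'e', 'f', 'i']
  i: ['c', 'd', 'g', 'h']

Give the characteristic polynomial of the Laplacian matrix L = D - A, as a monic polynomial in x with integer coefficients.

Reading degrees in the order [a, b, c, d, e, f, g, h, i] gives [4, 4, 5, 5, 4, 4, 5, 5, 4]; set D = diag(4, 4, 5, 5, 4, 4, 5, 5, 4) and form L = D - A. The eigenvalues of L are [0, 4, 4, 4, 4, 5, 5, 5, 9]; the characteristic polynomial is the product of (x - lambda_i), which multiplies out to x^9 - 40x^8 + 690x^7 - 6720x^6 + 40485x^5 - 154704x^4 + 366560x^3 - 492800x^2 + 288000x. The coefficient of x^8 equals -trace(L) = -40, matching the sum of degrees. By the matrix-tree theorem the graph has (1/9) * product of the nonzero eigenvalues = 32000 spanning trees. There is one zero in the spectrum, matching the 1 component.

x^9 - 40x^8 + 690x^7 - 6720x^6 + 40485x^5 - 154704x^4 + 366560x^3 - 492800x^2 + 288000x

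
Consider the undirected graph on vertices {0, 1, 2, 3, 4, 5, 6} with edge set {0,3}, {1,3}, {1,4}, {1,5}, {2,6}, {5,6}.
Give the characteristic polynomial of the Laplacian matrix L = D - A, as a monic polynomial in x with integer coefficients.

x^7 - 12x^6 + 54x^5 - 114x^4 + 115x^3 - 50x^2 + 7x

With the vertex order [0, 1, 2, 3, 4, 5, 6], the degrees are [1, 3, 1, 2, 1, 2, 2], giving D = diag(1, 3, 1, 2, 1, 2, 2) and L = D - A. Computing det(xI - L) by cofactor expansion (or equivalently via sum-over-permutations) gives x^7 - 12x^6 + 54x^5 - 114x^4 + 115x^3 - 50x^2 + 7x. The constant term is 0 because L is singular (the all-ones vector lies in its kernel).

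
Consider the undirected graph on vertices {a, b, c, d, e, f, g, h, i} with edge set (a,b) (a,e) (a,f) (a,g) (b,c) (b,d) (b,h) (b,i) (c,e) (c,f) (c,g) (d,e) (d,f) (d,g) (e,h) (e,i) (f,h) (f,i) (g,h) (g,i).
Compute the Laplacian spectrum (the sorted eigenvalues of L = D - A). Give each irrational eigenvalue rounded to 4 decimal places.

[0, 4, 4, 4, 4, 5, 5, 5, 9]

Each diagonal entry of L is the vertex degree and each off-diagonal entry is -1 where an edge is present, 0 otherwise; in the order [a, b, c, d, e, f, g, h, i] the diagonal is [4, 5, 4, 4, 5, 5, 5, 4, 4]. Since every row of L sums to 0, the all-ones vector is in the kernel and 0 is an eigenvalue.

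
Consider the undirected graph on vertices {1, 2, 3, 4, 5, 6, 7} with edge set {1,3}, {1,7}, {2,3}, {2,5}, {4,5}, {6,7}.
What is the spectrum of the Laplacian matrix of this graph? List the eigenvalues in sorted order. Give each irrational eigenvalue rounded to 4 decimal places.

[0, 0.1981, 0.7530, 1.5550, 2.4450, 3.2470, 3.8019]

Each diagonal entry of L is the vertex degree and each off-diagonal entry is -1 where an edge is present, 0 otherwise; in the order [1, 2, 3, 4, 5, 6, 7] the diagonal is [2, 2, 2, 1, 2, 1, 2]. L is symmetric positive semidefinite, so every eigenvalue is real and nonnegative. By the matrix-tree theorem the graph has (1/7) * product of the nonzero eigenvalues = 1 spanning tree.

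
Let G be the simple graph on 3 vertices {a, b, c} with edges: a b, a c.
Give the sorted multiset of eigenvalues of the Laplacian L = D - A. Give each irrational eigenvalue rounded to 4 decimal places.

Each diagonal entry of L is the vertex degree and each off-diagonal entry is -1 where an edge is present, 0 otherwise; in the order [a, b, c] the diagonal is [2, 1, 1]. Since every row of L sums to 0, the all-ones vector is in the kernel and 0 is an eigenvalue. By the matrix-tree theorem the graph has (1/3) * product of the nonzero eigenvalues = 1 spanning tree.

[0, 1, 3]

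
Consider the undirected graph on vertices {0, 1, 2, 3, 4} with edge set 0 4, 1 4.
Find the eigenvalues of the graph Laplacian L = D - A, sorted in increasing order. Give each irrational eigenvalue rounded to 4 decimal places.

With the vertex order [0, 1, 2, 3, 4], the degrees are [1, 1, 0, 0, 2], giving D = diag(1, 1, 0, 0, 2) and L = D - A. The multiplicity of 0 as a Laplacian eigenvalue equals the number of connected components. The 3 zero eigenvalues correspond to the 3 connected components. The largest eigenvalue, 3, is at most the vertex count 5. The eigenvalues sum to 4, which equals trace(L) = 2|E|.

[0, 0, 0, 1, 3]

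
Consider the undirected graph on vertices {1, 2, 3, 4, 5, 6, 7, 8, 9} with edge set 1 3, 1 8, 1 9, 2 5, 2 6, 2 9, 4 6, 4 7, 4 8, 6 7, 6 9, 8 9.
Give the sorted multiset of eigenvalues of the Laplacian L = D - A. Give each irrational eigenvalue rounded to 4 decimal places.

[0, 0.5196, 0.7478, 1.7232, 2.5827, 3.4097, 4.4802, 4.8681, 5.6687]

Each diagonal entry of L is the vertex degree and each off-diagonal entry is -1 where an edge is present, 0 otherwise; in the order [1, 2, 3, 4, 5, 6, 7, 8, 9] the diagonal is [3, 3, 1, 3, 1, 4, 2, 3, 4]. Since every row of L sums to 0, the all-ones vector is in the kernel and 0 is an eigenvalue. The eigenvalues sum to 24, which equals trace(L) = 2|E|.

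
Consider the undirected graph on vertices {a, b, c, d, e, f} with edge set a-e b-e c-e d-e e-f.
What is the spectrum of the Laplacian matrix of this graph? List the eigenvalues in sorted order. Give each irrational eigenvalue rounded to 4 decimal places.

Reading degrees in the order [a, b, c, d, e, f] gives [1, 1, 1, 1, 5, 1]; set D = diag(1, 1, 1, 1, 5, 1) and form L = D - A. The multiplicity of 0 as a Laplacian eigenvalue equals the number of connected components. By the matrix-tree theorem the graph has (1/6) * product of the nonzero eigenvalues = 1 spanning tree.

[0, 1, 1, 1, 1, 6]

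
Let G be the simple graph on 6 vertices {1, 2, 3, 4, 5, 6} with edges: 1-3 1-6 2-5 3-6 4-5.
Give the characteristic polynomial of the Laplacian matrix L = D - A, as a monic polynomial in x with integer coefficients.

x^6 - 10x^5 + 36x^4 - 54x^3 + 27x^2

Reading degrees in the order [1, 2, 3, 4, 5, 6] gives [2, 1, 2, 1, 2, 2]; set D = diag(2, 1, 2, 1, 2, 2) and form L = D - A. L has integer entries, so p(x) = det(xI - L) has integer coefficients. Expanding the determinant yields x^6 - 10x^5 + 36x^4 - 54x^3 + 27x^2. The coefficient of x^5 equals -trace(L) = -10, matching the sum of degrees. The largest eigenvalue, 3, is at most the vertex count 6. The eigenvalues sum to 10, which equals trace(L) = 2|E|.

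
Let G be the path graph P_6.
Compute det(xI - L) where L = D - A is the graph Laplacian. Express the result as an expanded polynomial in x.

x^6 - 10x^5 + 36x^4 - 56x^3 + 35x^2 - 6x

The graph has 6 vertices and degree multiset [2, 2, 2, 2, 1, 1]; D is the diagonal matrix of degrees and L = D - A. L has integer entries, so p(x) = det(xI - L) has integer coefficients. Expanding the determinant yields x^6 - 10x^5 + 36x^4 - 56x^3 + 35x^2 - 6x. The coefficient of x^5 equals -trace(L) = -10, matching the sum of degrees. There is one zero in the spectrum, matching the 1 component. By the matrix-tree theorem the graph has (1/6) * product of the nonzero eigenvalues = 1 spanning tree.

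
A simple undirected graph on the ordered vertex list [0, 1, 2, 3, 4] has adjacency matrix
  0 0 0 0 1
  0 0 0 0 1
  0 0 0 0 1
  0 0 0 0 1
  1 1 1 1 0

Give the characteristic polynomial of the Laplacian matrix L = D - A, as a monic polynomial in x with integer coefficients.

Reading degrees in the order [0, 1, 2, 3, 4] gives [1, 1, 1, 1, 4]; set D = diag(1, 1, 1, 1, 4) and form L = D - A. Computing det(xI - L) by cofactor expansion (or equivalently via sum-over-permutations) gives x^5 - 8x^4 + 18x^3 - 16x^2 + 5x. The coefficient of x^4 equals -trace(L) = -8, matching the sum of degrees. The eigenvalues sum to 8, which equals trace(L) = 2|E|. The largest eigenvalue, 5, is at most the vertex count 5.

x^5 - 8x^4 + 18x^3 - 16x^2 + 5x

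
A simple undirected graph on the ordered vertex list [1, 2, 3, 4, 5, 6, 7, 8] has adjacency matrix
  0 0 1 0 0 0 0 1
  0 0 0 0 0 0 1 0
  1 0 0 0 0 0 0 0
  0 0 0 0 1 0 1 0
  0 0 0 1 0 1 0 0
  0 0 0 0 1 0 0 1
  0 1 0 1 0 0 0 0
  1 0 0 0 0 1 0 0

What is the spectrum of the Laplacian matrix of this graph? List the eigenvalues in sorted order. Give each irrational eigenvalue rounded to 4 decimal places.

Reading degrees in the order [1, 2, 3, 4, 5, 6, 7, 8] gives [2, 1, 1, 2, 2, 2, 2, 2]; set D = diag(2, 1, 1, 2, 2, 2, 2, 2) and form L = D - A. Diagonalising L (or applying a numerical eigensolver to the 8x8 matrix) gives the spectrum above. The single zero eigenvalue shows the graph is connected. The largest eigenvalue, 3.8478, is at most the vertex count 8.

[0, 0.1522, 0.5858, 1.2346, 2, 2.7654, 3.4142, 3.8478]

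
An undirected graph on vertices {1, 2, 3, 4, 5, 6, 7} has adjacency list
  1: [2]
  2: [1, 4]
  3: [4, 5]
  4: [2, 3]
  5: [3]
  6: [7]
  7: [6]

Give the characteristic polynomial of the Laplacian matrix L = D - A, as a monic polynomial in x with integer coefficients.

Reading degrees in the order [1, 2, 3, 4, 5, 6, 7] gives [1, 2, 2, 2, 1, 1, 1]; set D = diag(1, 2, 2, 2, 1, 1, 1) and form L = D - A. Computing det(xI - L) by cofactor expansion (or equivalently via sum-over-permutations) gives x^7 - 10x^6 + 37x^5 - 62x^4 + 45x^3 - 10x^2. The constant term is 0 because L is singular (the all-ones vector lies in its kernel). The eigenvalues sum to 10, which equals trace(L) = 2|E|. There are 2 zeros in the spectrum, matching the 2 components.

x^7 - 10x^6 + 37x^5 - 62x^4 + 45x^3 - 10x^2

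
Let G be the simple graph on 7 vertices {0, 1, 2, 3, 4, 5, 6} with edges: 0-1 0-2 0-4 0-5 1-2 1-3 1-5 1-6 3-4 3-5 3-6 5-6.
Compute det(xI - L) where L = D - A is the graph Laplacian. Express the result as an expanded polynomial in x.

Reading degrees in the order [0, 1, 2, 3, 4, 5, 6] gives [4, 5, 2, 4, 2, 4, 3]; set D = diag(4, 5, 2, 4, 2, 4, 3) and form L = D - A. Computing det(xI - L) by cofactor expansion (or equivalently via sum-over-permutations) gives x^7 - 24x^6 + 231x^5 - 1134x^4 + 2972x^3 - 3914x^2 + 2023x. Since p(0) = det(-L) = 0, x divides p(x). The largest eigenvalue, 6.2581, is at most the vertex count 7. By the matrix-tree theorem the graph has (1/7) * product of the nonzero eigenvalues = 289 spanning trees.

x^7 - 24x^6 + 231x^5 - 1134x^4 + 2972x^3 - 3914x^2 + 2023x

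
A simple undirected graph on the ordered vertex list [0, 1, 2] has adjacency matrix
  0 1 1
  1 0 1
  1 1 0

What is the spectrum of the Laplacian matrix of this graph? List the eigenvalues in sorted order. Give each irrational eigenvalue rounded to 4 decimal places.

[0, 3, 3]

Each diagonal entry of L is the vertex degree and each off-diagonal entry is -1 where an edge is present, 0 otherwise; in the order [0, 1, 2] the diagonal is [2, 2, 2]. L is symmetric positive semidefinite, so every eigenvalue is real and nonnegative. The largest eigenvalue, 3, is at most the vertex count 3. The eigenvalues sum to 6, which equals trace(L) = 2|E|.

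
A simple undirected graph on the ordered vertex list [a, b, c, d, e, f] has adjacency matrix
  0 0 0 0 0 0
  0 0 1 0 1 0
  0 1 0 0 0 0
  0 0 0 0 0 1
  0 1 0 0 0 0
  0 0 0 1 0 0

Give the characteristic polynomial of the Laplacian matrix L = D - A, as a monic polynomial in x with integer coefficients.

Reading degrees in the order [a, b, c, d, e, f] gives [0, 2, 1, 1, 1, 1]; set D = diag(0, 2, 1, 1, 1, 1) and form L = D - A. Computing det(xI - L) by cofactor expansion (or equivalently via sum-over-permutations) gives x^6 - 6x^5 + 11x^4 - 6x^3. The constant term is 0 because L is singular (the all-ones vector lies in its kernel). The eigenvalues sum to 6, which equals trace(L) = 2|E|. There are 3 zeros in the spectrum, matching the 3 components.

x^6 - 6x^5 + 11x^4 - 6x^3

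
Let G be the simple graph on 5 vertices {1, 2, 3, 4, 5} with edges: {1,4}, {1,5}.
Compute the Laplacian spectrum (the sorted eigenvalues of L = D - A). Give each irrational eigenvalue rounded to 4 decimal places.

[0, 0, 0, 1, 3]

With the vertex order [1, 2, 3, 4, 5], the degrees are [2, 0, 0, 1, 1], giving D = diag(2, 0, 0, 1, 1) and L = D - A. The multiplicity of 0 as a Laplacian eigenvalue equals the number of connected components. The 3 zero eigenvalues correspond to the 3 connected components. The largest eigenvalue, 3, is at most the vertex count 5. The eigenvalues sum to 4, which equals trace(L) = 2|E|.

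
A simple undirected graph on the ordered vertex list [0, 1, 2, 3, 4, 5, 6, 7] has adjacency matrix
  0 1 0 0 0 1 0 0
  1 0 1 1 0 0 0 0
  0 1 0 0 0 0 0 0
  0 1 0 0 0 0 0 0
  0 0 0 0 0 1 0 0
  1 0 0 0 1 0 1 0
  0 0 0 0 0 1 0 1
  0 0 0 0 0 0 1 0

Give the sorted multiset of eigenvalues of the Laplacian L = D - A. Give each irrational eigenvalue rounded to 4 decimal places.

Reading degrees in the order [0, 1, 2, 3, 4, 5, 6, 7] gives [2, 3, 1, 1, 1, 3, 2, 1]; set D = diag(2, 3, 1, 1, 1, 3, 2, 1) and form L = D - A. The multiplicity of 0 as a Laplacian eigenvalue equals the number of connected components. By the matrix-tree theorem the graph has (1/8) * product of the nonzero eigenvalues = 1 spanning tree. The eigenvalues sum to 14, which equals trace(L) = 2|E|.

[0, 0.2137, 0.6177, 1, 1.4977, 2.3537, 3.8408, 4.4763]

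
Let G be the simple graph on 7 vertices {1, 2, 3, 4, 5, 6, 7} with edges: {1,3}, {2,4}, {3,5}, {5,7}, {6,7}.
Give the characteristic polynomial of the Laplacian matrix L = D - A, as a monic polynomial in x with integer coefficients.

x^7 - 10x^6 + 37x^5 - 62x^4 + 45x^3 - 10x^2

Each diagonal entry of L is the vertex degree and each off-diagonal entry is -1 where an edge is present, 0 otherwise; in the order [1, 2, 3, 4, 5, 6, 7] the diagonal is [1, 1, 2, 1, 2, 1, 2]. Computing det(xI - L) by cofactor expansion (or equivalently via sum-over-permutations) gives x^7 - 10x^6 + 37x^5 - 62x^4 + 45x^3 - 10x^2. Since p(0) = det(-L) = 0, x divides p(x).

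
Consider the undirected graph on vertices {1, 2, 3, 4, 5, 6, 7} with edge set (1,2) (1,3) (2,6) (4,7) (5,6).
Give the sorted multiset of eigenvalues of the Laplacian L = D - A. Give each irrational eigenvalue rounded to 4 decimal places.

Reading degrees in the order [1, 2, 3, 4, 5, 6, 7] gives [2, 2, 1, 1, 1, 2, 1]; set D = diag(2, 2, 1, 1, 1, 2, 1) and form L = D - A. Since every row of L sums to 0, the all-ones vector is in the kernel and 0 is an eigenvalue. The 2 zero eigenvalues correspond to the 2 connected components. The largest eigenvalue, 3.6180, is at most the vertex count 7.

[0, 0, 0.3820, 1.3820, 2, 2.6180, 3.6180]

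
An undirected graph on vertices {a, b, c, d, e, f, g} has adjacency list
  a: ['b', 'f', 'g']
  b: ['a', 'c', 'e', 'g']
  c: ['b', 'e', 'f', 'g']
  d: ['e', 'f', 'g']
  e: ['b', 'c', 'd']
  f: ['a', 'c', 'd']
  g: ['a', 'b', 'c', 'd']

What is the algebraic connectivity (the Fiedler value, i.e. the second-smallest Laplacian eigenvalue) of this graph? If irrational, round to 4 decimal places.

Reading degrees in the order [a, b, c, d, e, f, g] gives [3, 4, 4, 3, 3, 3, 4]; set D = diag(3, 4, 4, 3, 3, 3, 4) and form L = D - A. Computing the eigenvalues of L and sorting gives [0, 2.3249, 2.5858, 3.4608, 4, 5.4142, 6.2143]. The Fiedler value lambda_2 = 2.3249 is strictly positive, so the graph is connected. By the matrix-tree theorem the graph has (1/7) * product of the nonzero eigenvalues = 400 spanning trees.

2.3249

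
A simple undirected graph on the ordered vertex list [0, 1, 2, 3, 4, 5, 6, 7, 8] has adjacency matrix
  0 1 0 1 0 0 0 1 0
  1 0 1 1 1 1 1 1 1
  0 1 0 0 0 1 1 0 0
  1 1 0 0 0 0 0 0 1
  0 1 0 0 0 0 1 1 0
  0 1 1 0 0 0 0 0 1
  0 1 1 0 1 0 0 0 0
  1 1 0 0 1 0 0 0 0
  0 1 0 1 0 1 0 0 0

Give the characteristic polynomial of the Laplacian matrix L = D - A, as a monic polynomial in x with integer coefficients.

x^9 - 32x^8 + 428x^7 - 3136x^6 + 13786x^5 - 37232x^4 + 60276x^3 - 53424x^2 + 19845x

Each diagonal entry of L is the vertex degree and each off-diagonal entry is -1 where an edge is present, 0 otherwise; in the order [0, 1, 2, 3, 4, 5, 6, 7, 8] the diagonal is [3, 8, 3, 3, 3, 3, 3, 3, 3]. Computing det(xI - L) by cofactor expansion (or equivalently via sum-over-permutations) gives x^9 - 32x^8 + 428x^7 - 3136x^6 + 13786x^5 - 37232x^4 + 60276x^3 - 53424x^2 + 19845x. The coefficient of x^8 equals -trace(L) = -32, matching the sum of degrees. The largest eigenvalue, 9, is at most the vertex count 9.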